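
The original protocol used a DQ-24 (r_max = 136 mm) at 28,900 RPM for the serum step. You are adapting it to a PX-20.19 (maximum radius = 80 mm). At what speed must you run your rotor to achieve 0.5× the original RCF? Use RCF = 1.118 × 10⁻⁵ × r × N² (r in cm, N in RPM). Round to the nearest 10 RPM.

26640 RPM

Original rotor: r = 136 mm = 13.6 cm
RCF_original = 1.118 × 10⁻⁵ × 13.6 × (28900)² = 1.118 × 10⁻⁵ × 13.6 × 835,210,000 ≈ 126,992 × g
Target RCF = 0.5 × 126,992 ≈ 63,496 × g
Your rotor: r = 80 mm = 8.0 cm
63,496 = 1.118 × 10⁻⁵ × 8 × N²
N² = 63,496 / (8.944 × 10⁻⁵) = 709,928,444
N ≈ √709,928,444 ≈ 26,644.5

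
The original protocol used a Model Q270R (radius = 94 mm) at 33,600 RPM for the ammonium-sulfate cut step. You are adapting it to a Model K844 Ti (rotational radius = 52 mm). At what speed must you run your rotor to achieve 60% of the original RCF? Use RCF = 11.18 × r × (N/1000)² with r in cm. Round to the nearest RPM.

Original rotor: r = 94 mm = 9.4 cm
RCF = 11.18 × r × (N/1000)²
RCF_original = 11.18 × 9.4 × (33.6)² = 11.18 × 9.4 × 1,128.96 ≈ 118,644.7 × g
Target RCF = 0.6 × 118,644.7 ≈ 71,186.8 × g
Your rotor: r = 52 mm = 5.2 cm
71,186.8 = 11.18 × 5.2 × (N/1000)²
(N/1000)² = 71,186.8 / 58.136 = 1224.487
N = 1000 × √1224.487 ≈ 34,992.7

34993 RPM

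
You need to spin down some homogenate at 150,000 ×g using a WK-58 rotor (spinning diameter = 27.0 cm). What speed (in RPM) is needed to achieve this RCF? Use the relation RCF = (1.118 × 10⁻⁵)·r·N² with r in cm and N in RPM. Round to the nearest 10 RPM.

r = 27.0 / 2 = 13.5 cm
RCF = 1.118 × 10⁻⁵ × r × N²
150,000 = 1.118 × 10⁻⁵ × 13.5 × N²
N² = 150,000 / (15.093 × 10⁻⁵) = 993,838,203
N ≈ √993,838,203 ≈ 31,525.2

31530 RPM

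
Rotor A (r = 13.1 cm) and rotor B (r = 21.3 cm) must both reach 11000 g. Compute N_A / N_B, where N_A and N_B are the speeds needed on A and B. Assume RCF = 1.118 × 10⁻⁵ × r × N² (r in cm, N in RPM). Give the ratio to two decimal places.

1.28

At fixed RCF, N ∝ 1/√r, so N_A/N_B = √(r_B/r_A) = √(21.3/13.1) = √1.625954 = 1.2751.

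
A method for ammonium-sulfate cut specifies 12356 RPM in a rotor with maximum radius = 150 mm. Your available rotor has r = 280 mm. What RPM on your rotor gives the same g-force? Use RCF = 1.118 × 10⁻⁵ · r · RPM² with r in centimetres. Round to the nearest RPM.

Original rotor: r = 150 mm = 15.0 cm
RCF_original = 1.118 × 10⁻⁵ × 15 × (12356)² = 1.118 × 10⁻⁵ × 15 × 152,670,736 ≈ 25,602.9 × g
Your rotor: r = 280 mm = 28.0 cm
25,602.9 = 1.118 × 10⁻⁵ × 28 × N²
N² = 25,602.9 / (31.304 × 10⁻⁵) = 81,787,950
N ≈ √81,787,950 ≈ 9,043.7

9044 RPM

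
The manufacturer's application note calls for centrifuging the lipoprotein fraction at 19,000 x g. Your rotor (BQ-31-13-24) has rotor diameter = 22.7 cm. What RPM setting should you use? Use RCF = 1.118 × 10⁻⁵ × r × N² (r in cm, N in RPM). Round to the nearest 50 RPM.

r = 22.7 / 2 = 11.35 cm
RCF = 1.118 × 10⁻⁵ × r × N²
19,000 = 1.118 × 10⁻⁵ × 11.35 × N²
N² = 19,000 / (12.6893 × 10⁻⁵) = 149,732,452
N ≈ √149,732,452 ≈ 12,236.5

≈ 12250 RPM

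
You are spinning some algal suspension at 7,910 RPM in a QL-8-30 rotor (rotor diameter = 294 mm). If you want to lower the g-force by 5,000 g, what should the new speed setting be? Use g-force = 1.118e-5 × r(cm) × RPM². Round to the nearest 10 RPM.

N₂ ≈ 5670 RPM

r = 294 mm / 2 = 147 mm = 14.7 cm
Current RCF = 1.118 × 10⁻⁵ × 14.7 × (7910)² = 1.118 × 10⁻⁵ × 14.7 × 62,568,100 ≈ 10,282.8 × g
Target RCF = 10,282.8 − 5,000 = 5,282.8 × g
N² = 5,282.8 / (16.4346 × 10⁻⁵) = 32,144,378
N ≈ √32,144,378 ≈ 5,669.6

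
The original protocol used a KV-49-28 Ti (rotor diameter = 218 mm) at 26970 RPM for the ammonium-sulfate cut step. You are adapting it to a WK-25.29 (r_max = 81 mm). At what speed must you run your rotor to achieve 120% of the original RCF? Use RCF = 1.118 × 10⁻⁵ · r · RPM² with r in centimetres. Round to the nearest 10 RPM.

34270 RPM

Original rotor: r = 218 mm / 2 = 109 mm = 10.9 cm
RCF_original = 1.118 × 10⁻⁵ × 10.9 × (26970)² = 1.118 × 10⁻⁵ × 10.9 × 727,380,900 ≈ 88,640.1 × g
Target RCF = 1.2 × 88,640.1 ≈ 106,368.1 × g
Your rotor: r = 81 mm = 8.1 cm
106,368.1 = 1.118 × 10⁻⁵ × 8.1 × N²
N² = 106,368.1 / (9.0558 × 10⁻⁵) = 1,174,585,349
N ≈ √1,174,585,349 ≈ 34,272.2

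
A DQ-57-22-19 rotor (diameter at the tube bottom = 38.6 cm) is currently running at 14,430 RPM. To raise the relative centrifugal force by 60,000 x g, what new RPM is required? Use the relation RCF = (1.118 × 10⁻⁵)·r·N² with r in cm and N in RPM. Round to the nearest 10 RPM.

22050 RPM

r = 38.6 / 2 = 19.3 cm
Current RCF = 1.118 × 10⁻⁵ × 19.3 × (14430)² = 1.118 × 10⁻⁵ × 19.3 × 208,224,900 ≈ 44,929.5 × g
Target RCF = 44,929.5 + 60,000 = 104,929.5 × g
N² = 104,929.5 / (21.5774 × 10⁻⁵) = 486,293,529
N ≈ √486,293,529 ≈ 22,052.1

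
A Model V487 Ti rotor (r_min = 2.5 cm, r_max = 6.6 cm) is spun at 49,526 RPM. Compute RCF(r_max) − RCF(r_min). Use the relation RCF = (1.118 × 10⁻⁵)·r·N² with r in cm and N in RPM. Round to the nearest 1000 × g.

112000 ×g

RCF_max = 1.118 × 10⁻⁵ × 6.6 × (49526)² = 1.118 × 10⁻⁵ × 6.6 × 2,452,824,676 ≈ 180,989 × g
RCF_min = 1.118 × 10⁻⁵ × 2.5 × (49526)² = 1.118 × 10⁻⁵ × 2.5 × 2,452,824,676 ≈ 68,556.4 × g
ΔRCF = 180,989 − 68,556.4 = 112,432.6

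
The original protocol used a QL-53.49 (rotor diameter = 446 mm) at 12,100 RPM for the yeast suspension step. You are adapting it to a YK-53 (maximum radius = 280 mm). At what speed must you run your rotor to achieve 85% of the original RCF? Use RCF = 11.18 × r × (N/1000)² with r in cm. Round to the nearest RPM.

Original rotor: r = 446 mm / 2 = 223 mm = 22.3 cm
RCF = 11.18 × r × (N/1000)²
RCF_original = 11.18 × 22.3 × (12.1)² = 11.18 × 22.3 × 146.41 ≈ 36,502.1 × g
Target RCF = 0.85 × 36,502.1 ≈ 31,026.8 × g
Your rotor: r = 280 mm = 28.0 cm
31,026.8 = 11.18 × 28 × (N/1000)²
(N/1000)² = 31,026.8 / 313.04 = 99.11449
N = 1000 × √99.11449 ≈ 9,955.6

9956 RPM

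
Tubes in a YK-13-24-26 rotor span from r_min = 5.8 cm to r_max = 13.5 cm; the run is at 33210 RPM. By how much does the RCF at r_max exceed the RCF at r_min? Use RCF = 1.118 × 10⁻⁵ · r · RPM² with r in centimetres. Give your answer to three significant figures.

≈ 94900 × g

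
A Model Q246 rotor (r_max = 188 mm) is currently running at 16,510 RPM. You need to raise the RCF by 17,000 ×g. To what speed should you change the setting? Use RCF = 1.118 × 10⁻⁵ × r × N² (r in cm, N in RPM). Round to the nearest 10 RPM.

≈ 18800 RPM

r = 188 mm = 18.8 cm
Current RCF = 1.118 × 10⁻⁵ × 18.8 × (16510)² = 1.118 × 10⁻⁵ × 18.8 × 272,580,100 ≈ 57,292 × g
Target RCF = 57,292 + 17,000 = 74,292 × g
N² = 74,292 / (21.0184 × 10⁻⁵) = 353,461,729
N ≈ √353,461,729 ≈ 18,800.6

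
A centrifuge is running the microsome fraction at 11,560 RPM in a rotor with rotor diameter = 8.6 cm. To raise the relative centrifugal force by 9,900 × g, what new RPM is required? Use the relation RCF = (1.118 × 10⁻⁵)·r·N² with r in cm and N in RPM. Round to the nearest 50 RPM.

≈ 18450 RPM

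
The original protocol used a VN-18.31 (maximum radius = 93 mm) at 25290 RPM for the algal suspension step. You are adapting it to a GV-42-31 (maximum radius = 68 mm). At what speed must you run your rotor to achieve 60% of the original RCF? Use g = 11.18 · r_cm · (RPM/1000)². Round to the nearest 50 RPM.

Original rotor: r = 93 mm = 9.3 cm
RCF = 11.18 × r × (N/1000)²
RCF_original = 11.18 × 9.3 × (25.29)² = 11.18 × 9.3 × 639.5841 ≈ 66,500.1 × g
Target RCF = 0.6 × 66,500.1 ≈ 39,900.1 × g
Your rotor: r = 68 mm = 6.8 cm
39,900.1 = 11.18 × 6.8 × (N/1000)²
(N/1000)² = 39,900.1 / 76.024 = 524.8356
N = 1000 × √524.8356 ≈ 22,909.3

≈ 22900 RPM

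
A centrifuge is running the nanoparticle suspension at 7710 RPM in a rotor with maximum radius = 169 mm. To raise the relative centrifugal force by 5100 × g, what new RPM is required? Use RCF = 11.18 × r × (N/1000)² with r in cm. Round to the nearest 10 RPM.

≈ 9300 RPM

r = 169 mm = 16.9 cm
Current RCF = 11.18 × 16.9 × (7.71)² = 11.18 × 16.9 × 59.4441 ≈ 11,231.5 × g
Target RCF = 11,231.5 + 5,100 = 16,331.5 × g
(N/1000)² = 16,331.5 / 188.942 = 86.43658
N = 1000 × √86.43658 ≈ 9,297.1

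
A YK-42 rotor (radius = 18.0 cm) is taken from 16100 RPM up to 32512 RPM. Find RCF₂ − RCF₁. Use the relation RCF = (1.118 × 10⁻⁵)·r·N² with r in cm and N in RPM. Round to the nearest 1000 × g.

161000 ×g

RCF₁ = 1.118 × 10⁻⁵ × 18 × (16100)² = 1.118 × 10⁻⁵ × 18 × 259,210,000 ≈ 52,163.4 × g
RCF₂ = 1.118 × 10⁻⁵ × 18 × (32512)² = 1.118 × 10⁻⁵ × 18 × 1,057,030,144 ≈ 212,716.7 × g
Increase = 212,716.7 − 52,163.4 = 160,553.3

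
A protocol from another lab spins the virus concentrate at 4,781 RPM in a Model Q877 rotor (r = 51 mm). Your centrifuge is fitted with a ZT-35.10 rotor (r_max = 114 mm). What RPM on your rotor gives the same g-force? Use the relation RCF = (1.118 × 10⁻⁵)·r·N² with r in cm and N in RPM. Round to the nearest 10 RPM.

3200 RPM

Original rotor: r = 51 mm = 5.1 cm
RCF_original = 1.118 × 10⁻⁵ × 5.1 × (4781)² = 1.118 × 10⁻⁵ × 5.1 × 22,857,961 ≈ 1,303.3 × g
Your rotor: r = 114 mm = 11.4 cm
1,303.3 = 1.118 × 10⁻⁵ × 11.4 × N²
N² = 1,303.3 / (12.7452 × 10⁻⁵) = 10,225,811
N ≈ √10,225,811 ≈ 3,197.8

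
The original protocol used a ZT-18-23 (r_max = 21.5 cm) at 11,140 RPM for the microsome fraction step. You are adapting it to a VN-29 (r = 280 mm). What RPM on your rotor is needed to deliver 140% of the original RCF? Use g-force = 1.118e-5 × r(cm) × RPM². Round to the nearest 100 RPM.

11600 RPM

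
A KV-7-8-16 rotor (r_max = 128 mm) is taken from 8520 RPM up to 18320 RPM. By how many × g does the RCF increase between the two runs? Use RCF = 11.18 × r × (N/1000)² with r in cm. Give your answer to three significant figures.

37600 × g

r = 128 mm = 12.8 cm
RCF₁ = 11.18 × 12.8 × (8.52)² = 11.18 × 12.8 × 72.5904 ≈ 10,388 × g
RCF₂ = 11.18 × 12.8 × (18.32)² = 11.18 × 12.8 × 335.6224 ≈ 48,028.9 × g
Increase = 48,028.9 − 10,388 = 37,640.9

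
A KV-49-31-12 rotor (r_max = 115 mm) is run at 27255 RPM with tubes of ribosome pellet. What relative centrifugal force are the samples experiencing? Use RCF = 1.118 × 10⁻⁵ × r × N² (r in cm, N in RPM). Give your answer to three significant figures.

RCF ≈ 95500 x g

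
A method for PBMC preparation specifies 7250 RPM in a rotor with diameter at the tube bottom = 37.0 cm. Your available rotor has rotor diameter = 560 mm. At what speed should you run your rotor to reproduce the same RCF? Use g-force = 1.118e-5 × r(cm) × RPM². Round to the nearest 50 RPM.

≈ 5900 RPM

Original rotor: r = 37.0 / 2 = 18.5 cm
RCF_original = 1.118 × 10⁻⁵ × 18.5 × (7250)² = 1.118 × 10⁻⁵ × 18.5 × 52,562,500 ≈ 10,871.5 × g
Your rotor: r = 560 mm / 2 = 280 mm = 28 cm
10,871.5 = 1.118 × 10⁻⁵ × 28 × N²
N² = 10,871.5 / (31.304 × 10⁻⁵) = 34,728,789
N ≈ √34,728,789 ≈ 5,893.1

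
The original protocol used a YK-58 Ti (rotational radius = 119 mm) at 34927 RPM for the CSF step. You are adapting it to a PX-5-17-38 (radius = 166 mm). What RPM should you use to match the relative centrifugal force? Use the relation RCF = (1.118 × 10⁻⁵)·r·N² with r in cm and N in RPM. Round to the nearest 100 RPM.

≈ 29600 RPM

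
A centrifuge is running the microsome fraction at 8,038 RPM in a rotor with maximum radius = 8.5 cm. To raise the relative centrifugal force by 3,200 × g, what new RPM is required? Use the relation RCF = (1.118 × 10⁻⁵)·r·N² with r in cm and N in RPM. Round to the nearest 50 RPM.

9900 RPM

Current RCF = 1.118 × 10⁻⁵ × 8.5 × (8038)² = 1.118 × 10⁻⁵ × 8.5 × 64,609,444 ≈ 6,139.8 × g
Target RCF = 6,139.8 + 3,200 = 9,339.8 × g
N² = 9,339.8 / (9.503 × 10⁻⁵) = 98,282,648
N ≈ √98,282,648 ≈ 9,913.8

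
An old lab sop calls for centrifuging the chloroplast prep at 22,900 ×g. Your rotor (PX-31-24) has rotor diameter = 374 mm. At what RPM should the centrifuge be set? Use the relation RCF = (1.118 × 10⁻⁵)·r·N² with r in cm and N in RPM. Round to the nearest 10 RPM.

r = 374 mm / 2 = 187 mm = 18.7 cm
RCF = 1.118 × 10⁻⁵ × r × N²
22,900 = 1.118 × 10⁻⁵ × 18.7 × N²
N² = 22,900 / (20.9066 × 10⁻⁵) = 109,534,788
N ≈ √109,534,788 ≈ 10,465.9

10470 RPM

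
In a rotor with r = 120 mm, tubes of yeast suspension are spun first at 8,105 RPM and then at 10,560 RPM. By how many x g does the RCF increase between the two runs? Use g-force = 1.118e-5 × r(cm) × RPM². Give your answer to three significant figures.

6150 x g

r = 120 mm = 12.0 cm
RCF₁ = 1.118 × 10⁻⁵ × 12 × (8105)² = 1.118 × 10⁻⁵ × 12 × 65,691,025 ≈ 8,813.1 × g
RCF₂ = 1.118 × 10⁻⁵ × 12 × (10560)² = 1.118 × 10⁻⁵ × 12 × 111,513,600 ≈ 14,960.7 × g
Increase = 14,960.7 − 8,813.1 = 6,147.6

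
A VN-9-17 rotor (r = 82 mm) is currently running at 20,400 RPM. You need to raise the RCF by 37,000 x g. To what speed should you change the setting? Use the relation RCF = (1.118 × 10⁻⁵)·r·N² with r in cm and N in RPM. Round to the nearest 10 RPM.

r = 82 mm = 8.2 cm
Current RCF = 1.118 × 10⁻⁵ × 8.2 × (20400)² = 1.118 × 10⁻⁵ × 8.2 × 416,160,000 ≈ 38,151.9 × g
Target RCF = 38,151.9 + 37,000 = 75,151.9 × g
N² = 75,151.9 / (9.1676 × 10⁻⁵) = 819,755,443
N ≈ √819,755,443 ≈ 28,631.4

≈ 28630 RPM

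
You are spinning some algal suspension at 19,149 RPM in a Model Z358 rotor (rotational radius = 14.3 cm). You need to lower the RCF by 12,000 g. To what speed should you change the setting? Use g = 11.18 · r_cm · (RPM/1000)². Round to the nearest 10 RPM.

Current RCF = 11.18 × 14.3 × (19.149)² = 11.18 × 14.3 × 366.684201 ≈ 58,623.3 × g
Target RCF = 58,623.3 − 12,000 = 46,623.3 × g
(N/1000)² = 46,623.3 / 159.874 = 291.6253
N = 1000 × √291.6253 ≈ 17,077.0

N₂ ≈ 17080 RPM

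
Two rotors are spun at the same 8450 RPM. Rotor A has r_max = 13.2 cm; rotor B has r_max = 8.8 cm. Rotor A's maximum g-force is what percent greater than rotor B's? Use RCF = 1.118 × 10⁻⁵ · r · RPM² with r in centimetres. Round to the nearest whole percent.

50%

At equal RPM, RCF scales linearly with r: ratio = 13.2 / 8.8 = 1.5000.
So rotor A delivers 50.0% more g-force.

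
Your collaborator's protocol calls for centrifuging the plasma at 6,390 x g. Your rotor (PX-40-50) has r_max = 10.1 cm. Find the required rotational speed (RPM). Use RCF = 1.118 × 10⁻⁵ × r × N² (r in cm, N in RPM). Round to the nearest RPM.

6,390 = 1.118 × 10⁻⁵ × 10.1 × N²
N² = 6,390 / (11.2918 × 10⁻⁵) = 56,589,738
N ≈ √56,589,738 ≈ 7,522.6

7523 RPM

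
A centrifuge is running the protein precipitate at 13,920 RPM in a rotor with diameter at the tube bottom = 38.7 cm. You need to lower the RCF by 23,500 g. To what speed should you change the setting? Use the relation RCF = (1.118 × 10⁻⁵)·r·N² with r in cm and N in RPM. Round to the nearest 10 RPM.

N₂ ≈ 9230 RPM

r = 38.7 / 2 = 19.35 cm
Current RCF = 1.118 × 10⁻⁵ × 19.35 × (13920)² = 1.118 × 10⁻⁵ × 19.35 × 193,766,400 ≈ 41,918.1 × g
Target RCF = 41,918.1 − 23,500 = 18,418.1 × g
N² = 18,418.1 / (21.6333 × 10⁻⁵) = 85,137,727
N ≈ √85,137,727 ≈ 9,227.0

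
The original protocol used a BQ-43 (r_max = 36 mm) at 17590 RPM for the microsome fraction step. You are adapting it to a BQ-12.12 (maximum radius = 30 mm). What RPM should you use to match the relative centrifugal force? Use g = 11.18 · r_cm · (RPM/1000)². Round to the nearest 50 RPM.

19250 RPM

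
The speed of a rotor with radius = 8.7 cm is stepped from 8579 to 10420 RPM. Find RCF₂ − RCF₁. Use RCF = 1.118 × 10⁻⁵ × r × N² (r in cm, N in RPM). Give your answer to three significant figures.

RCF₁ = 1.118 × 10⁻⁵ × 8.7 × (8579)² = 1.118 × 10⁻⁵ × 8.7 × 73,599,241 ≈ 7,158.7 × g
RCF₂ = 1.118 × 10⁻⁵ × 8.7 × (10420)² = 1.118 × 10⁻⁵ × 8.7 × 108,576,400 ≈ 10,560.8 × g
Increase = 10,560.8 − 7,158.7 = 3,402.1

3400 x g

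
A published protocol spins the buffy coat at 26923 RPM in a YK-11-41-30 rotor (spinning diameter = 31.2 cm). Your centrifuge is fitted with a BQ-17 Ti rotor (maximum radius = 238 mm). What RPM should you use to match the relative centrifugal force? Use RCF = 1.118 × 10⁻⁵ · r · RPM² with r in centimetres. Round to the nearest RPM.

Original rotor: r = 31.2 / 2 = 15.6 cm
RCF_original = 1.118 × 10⁻⁵ × 15.6 × (26923)² = 1.118 × 10⁻⁵ × 15.6 × 724,847,929 ≈ 126,419.3 × g
Your rotor: r = 238 mm = 23.8 cm
126,419.3 = 1.118 × 10⁻⁵ × 23.8 × N²
N² = 126,419.3 / (26.6084 × 10⁻⁵) = 475,110,491
N ≈ √475,110,491 ≈ 21,797.0

≈ 21797 RPM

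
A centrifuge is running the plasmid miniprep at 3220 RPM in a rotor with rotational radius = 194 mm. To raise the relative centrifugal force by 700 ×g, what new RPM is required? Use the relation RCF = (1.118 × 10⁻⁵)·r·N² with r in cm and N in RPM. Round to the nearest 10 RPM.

≈ 3690 RPM

r = 194 mm = 19.4 cm
Current RCF = 1.118 × 10⁻⁵ × 19.4 × (3220)² = 1.118 × 10⁻⁵ × 19.4 × 10,368,400 ≈ 2,248.8 × g
Target RCF = 2,248.8 + 700 = 2,948.8 × g
N² = 2,948.8 / (21.6892 × 10⁻⁵) = 13,595,707
N ≈ √13,595,707 ≈ 3,687.2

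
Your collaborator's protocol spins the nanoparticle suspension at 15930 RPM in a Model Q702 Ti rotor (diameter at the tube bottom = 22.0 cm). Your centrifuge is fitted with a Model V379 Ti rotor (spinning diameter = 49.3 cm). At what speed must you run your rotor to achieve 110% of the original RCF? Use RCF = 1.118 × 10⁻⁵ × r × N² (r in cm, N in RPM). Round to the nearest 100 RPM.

11200 RPM

Original rotor: r = 22.0 / 2 = 11 cm
RCF = 1.118 × 10⁻⁵ × r × N²
RCF_original = 1.118 × 10⁻⁵ × 11 × (15930)² = 1.118 × 10⁻⁵ × 11 × 253,764,900 ≈ 31,208 × g
Target RCF = 1.1 × 31,208 ≈ 34,328.8 × g
Your rotor: r = 49.3 / 2 = 24.65 cm
34,328.8 = 1.118 × 10⁻⁵ × 24.65 × N²
N² = 34,328.8 / (27.5587 × 10⁻⁵) = 124,566,108
N ≈ √124,566,108 ≈ 11,160.9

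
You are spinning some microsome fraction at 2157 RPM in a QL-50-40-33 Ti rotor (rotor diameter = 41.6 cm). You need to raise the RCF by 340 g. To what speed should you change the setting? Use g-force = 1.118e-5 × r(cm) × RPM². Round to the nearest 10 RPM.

r = 41.6 / 2 = 20.8 cm
Current RCF = 1.118 × 10⁻⁵ × 20.8 × (2157)² = 1.118 × 10⁻⁵ × 20.8 × 4,652,649 ≈ 1,081.9 × g
Target RCF = 1,081.9 + 340 = 1,421.9 × g
N² = 1,421.9 / (23.2544 × 10⁻⁵) = 6,114,542
N ≈ √6,114,542 ≈ 2,472.8

2470 RPM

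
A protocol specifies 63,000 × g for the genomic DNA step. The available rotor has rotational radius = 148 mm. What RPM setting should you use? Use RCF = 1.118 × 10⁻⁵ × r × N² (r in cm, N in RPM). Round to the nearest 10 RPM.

r = 148 mm = 14.8 cm
RCF = 1.118 × 10⁻⁵ × r × N²
63,000 = 1.118 × 10⁻⁵ × 14.8 × N²
N² = 63,000 / (16.5464 × 10⁻⁵) = 380,747,474
N ≈ √380,747,474 ≈ 19,512.8

≈ 19510 RPM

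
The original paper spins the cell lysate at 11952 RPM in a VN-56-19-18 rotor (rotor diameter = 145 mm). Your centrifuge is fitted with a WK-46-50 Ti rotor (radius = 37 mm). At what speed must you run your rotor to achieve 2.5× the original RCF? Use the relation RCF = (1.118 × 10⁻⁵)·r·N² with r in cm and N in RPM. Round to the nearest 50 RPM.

Original rotor: r = 145 mm / 2 = 72.5 mm = 7.25 cm
RCF_original = 1.118 × 10⁻⁵ × 7.25 × (11952)² = 1.118 × 10⁻⁵ × 7.25 × 142,850,304 ≈ 11,578.7 × g
Target RCF = 2.5 × 11,578.7 ≈ 28,946.8 × g
Your rotor: r = 37 mm = 3.7 cm
28,946.8 = 1.118 × 10⁻⁵ × 3.7 × N²
N² = 28,946.8 / (4.1366 × 10⁻⁵) = 699,772,760
N ≈ √699,772,760 ≈ 26,453.2

≈ 26450 RPM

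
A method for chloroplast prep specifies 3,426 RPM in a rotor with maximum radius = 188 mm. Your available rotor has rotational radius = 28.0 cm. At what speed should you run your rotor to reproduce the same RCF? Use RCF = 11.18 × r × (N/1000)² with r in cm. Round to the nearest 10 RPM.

Original rotor: r = 188 mm = 18.8 cm
RCF_original = 11.18 × 18.8 × (3.426)² = 11.18 × 18.8 × 11.737476 ≈ 2,467 × g
2,467 = 11.18 × 28 × (N/1000)²
(N/1000)² = 2,467 / 313.04 = 7.880782
N = 1000 × √7.880782 ≈ 2,807.3

≈ 2810 RPM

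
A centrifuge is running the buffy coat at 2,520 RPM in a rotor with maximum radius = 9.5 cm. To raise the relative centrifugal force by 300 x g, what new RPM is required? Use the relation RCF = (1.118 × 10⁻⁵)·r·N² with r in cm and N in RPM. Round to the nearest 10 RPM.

Current RCF = 1.118 × 10⁻⁵ × 9.5 × (2520)² = 1.118 × 10⁻⁵ × 9.5 × 6,350,400 ≈ 674.5 × g
Target RCF = 674.5 + 300 = 974.5 × g
N² = 974.5 / (10.621 × 10⁻⁵) = 9,175,219
N ≈ √9,175,219 ≈ 3,029.1

≈ 3030 RPM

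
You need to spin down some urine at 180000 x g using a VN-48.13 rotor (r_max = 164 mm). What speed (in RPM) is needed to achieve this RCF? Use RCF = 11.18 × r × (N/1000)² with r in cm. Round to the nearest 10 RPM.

≈ 31330 RPM

r = 164 mm = 16.4 cm
RCF = 11.18 × r × (N/1000)²
180,000 = 11.18 × 16.4 × (N/1000)²
(N/1000)² = 180,000 / 183.352 = 981.7182
N = 1000 × √981.7182 ≈ 31,332.4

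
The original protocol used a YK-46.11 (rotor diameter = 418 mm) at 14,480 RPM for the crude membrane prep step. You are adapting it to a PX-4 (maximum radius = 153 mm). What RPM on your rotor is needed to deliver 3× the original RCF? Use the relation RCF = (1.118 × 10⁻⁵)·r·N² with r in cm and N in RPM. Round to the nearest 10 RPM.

Original rotor: r = 418 mm / 2 = 209 mm = 20.9 cm
RCF = 1.118 × 10⁻⁵ × r × N²
RCF_original = 1.118 × 10⁻⁵ × 20.9 × (14480)² = 1.118 × 10⁻⁵ × 20.9 × 209,670,400 ≈ 48,992 × g
Target RCF = 3 × 48,992 ≈ 146,976 × g
Your rotor: r = 153 mm = 15.3 cm
146,976 = 1.118 × 10⁻⁵ × 15.3 × N²
N² = 146,976 / (17.1054 × 10⁻⁵) = 859,237,434
N ≈ √859,237,434 ≈ 29,312.8

≈ 29310 RPM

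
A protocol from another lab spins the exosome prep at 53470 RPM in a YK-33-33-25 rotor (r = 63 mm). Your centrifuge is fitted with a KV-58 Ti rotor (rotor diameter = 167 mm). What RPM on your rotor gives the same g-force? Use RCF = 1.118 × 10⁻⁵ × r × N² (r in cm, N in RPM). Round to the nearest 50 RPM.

Original rotor: r = 63 mm = 6.3 cm
RCF_original = 1.118 × 10⁻⁵ × 6.3 × (53470)² = 1.118 × 10⁻⁵ × 6.3 × 2,859,040,900 ≈ 201,373.7 × g
Your rotor: r = 167 mm / 2 = 83.5 mm = 8.35 cm
201,373.7 = 1.118 × 10⁻⁵ × 8.35 × N²
N² = 201,373.7 / (9.3353 × 10⁻⁵) = 2,157,120,821
N ≈ √2,157,120,821 ≈ 46,444.8

≈ 46450 RPM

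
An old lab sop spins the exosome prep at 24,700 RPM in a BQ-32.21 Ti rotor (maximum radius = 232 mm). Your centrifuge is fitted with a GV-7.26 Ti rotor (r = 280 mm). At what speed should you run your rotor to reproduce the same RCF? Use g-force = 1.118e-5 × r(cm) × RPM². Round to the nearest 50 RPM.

Original rotor: r = 232 mm = 23.2 cm
RCF_original = 1.118 × 10⁻⁵ × 23.2 × (24700)² = 1.118 × 10⁻⁵ × 23.2 × 610,090,000 ≈ 158,242.7 × g
Your rotor: r = 280 mm = 28.0 cm
158,242.7 = 1.118 × 10⁻⁵ × 28 × N²
N² = 158,242.7 / (31.304 × 10⁻⁵) = 505,503,131
N ≈ √505,503,131 ≈ 22,483.4

22500 RPM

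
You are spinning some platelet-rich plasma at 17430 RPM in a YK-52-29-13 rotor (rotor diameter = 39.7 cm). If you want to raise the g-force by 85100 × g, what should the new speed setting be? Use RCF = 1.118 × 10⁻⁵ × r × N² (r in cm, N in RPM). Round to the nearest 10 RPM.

r = 39.7 / 2 = 19.85 cm
Current RCF = 1.118 × 10⁻⁵ × 19.85 × (17430)² = 1.118 × 10⁻⁵ × 19.85 × 303,804,900 ≈ 67,421.3 × g
Target RCF = 67,421.3 + 85,100 = 152,521.3 × g
N² = 152,521.3 / (22.1923 × 10⁻⁵) = 687,271,261
N ≈ √687,271,261 ≈ 26,215.9

≈ 26220 RPM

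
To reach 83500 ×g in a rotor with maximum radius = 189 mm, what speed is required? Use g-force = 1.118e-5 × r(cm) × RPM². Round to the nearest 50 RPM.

≈ 19900 RPM

r = 189 mm = 18.9 cm
83,500 = 1.118 × 10⁻⁵ × 18.9 × N²
N² = 83,500 / (21.1302 × 10⁻⁵) = 395,169,000
N ≈ √395,169,000 ≈ 19,878.9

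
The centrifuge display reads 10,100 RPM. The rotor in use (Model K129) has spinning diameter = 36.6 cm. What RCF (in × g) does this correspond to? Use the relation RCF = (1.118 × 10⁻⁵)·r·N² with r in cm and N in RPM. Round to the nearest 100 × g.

r = 36.6 / 2 = 18.3 cm
RCF = 1.118 × 10⁻⁵ × 18.3 × (10100)² = 1.118 × 10⁻⁵ × 18.3 × 102,010,000 ≈ 20,870.6 × g

20900 × g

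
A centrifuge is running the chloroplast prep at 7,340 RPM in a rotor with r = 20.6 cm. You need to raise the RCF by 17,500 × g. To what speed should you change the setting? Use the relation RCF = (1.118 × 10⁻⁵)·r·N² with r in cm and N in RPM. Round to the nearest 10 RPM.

N₂ ≈ 11400 RPM

Current RCF = 1.118 × 10⁻⁵ × 20.6 × (7340)² = 1.118 × 10⁻⁵ × 20.6 × 53,875,600 ≈ 12,408 × g
Target RCF = 12,408 + 17,500 = 29,908 × g
N² = 29,908 / (23.0308 × 10⁻⁵) = 129,860,882
N ≈ √129,860,882 ≈ 11,395.7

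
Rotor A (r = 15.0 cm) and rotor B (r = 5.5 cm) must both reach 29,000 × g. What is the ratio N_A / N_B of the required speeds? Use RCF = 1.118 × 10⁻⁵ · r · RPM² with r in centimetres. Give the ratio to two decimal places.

0.61

At fixed RCF, N ∝ 1/√r, so N_A/N_B = √(r_B/r_A) = √(5.5/15.0) = √0.366667 = 0.6055.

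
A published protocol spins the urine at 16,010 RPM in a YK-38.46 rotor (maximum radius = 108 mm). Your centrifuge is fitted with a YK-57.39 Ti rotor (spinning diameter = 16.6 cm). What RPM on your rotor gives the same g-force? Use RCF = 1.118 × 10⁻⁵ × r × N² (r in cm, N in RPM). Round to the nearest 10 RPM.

18260 RPM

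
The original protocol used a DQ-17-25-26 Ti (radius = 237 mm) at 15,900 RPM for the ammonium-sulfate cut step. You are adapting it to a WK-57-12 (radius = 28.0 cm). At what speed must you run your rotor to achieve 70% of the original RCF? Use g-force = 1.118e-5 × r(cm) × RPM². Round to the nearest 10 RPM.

12240 RPM

Original rotor: r = 237 mm = 23.7 cm
RCF_original = 1.118 × 10⁻⁵ × 23.7 × (15900)² = 1.118 × 10⁻⁵ × 23.7 × 252,810,000 ≈ 66,986.1 × g
Target RCF = 0.7 × 66,986.1 ≈ 46,890.3 × g
46,890.3 = 1.118 × 10⁻⁵ × 28 × N²
N² = 46,890.3 / (31.304 × 10⁻⁵) = 149,790,123
N ≈ √149,790,123 ≈ 12,238.9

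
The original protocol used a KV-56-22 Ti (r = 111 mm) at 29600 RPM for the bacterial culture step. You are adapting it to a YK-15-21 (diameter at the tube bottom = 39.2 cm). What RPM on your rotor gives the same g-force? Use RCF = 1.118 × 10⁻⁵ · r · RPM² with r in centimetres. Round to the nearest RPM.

22275 RPM

Original rotor: r = 111 mm = 11.1 cm
RCF_original = 1.118 × 10⁻⁵ × 11.1 × (29600)² = 1.118 × 10⁻⁵ × 11.1 × 876,160,000 ≈ 108,729.7 × g
Your rotor: r = 39.2 / 2 = 19.6 cm
108,729.7 = 1.118 × 10⁻⁵ × 19.6 × N²
N² = 108,729.7 / (21.9128 × 10⁻⁵) = 496,192,636
N ≈ √496,192,636 ≈ 22,275.4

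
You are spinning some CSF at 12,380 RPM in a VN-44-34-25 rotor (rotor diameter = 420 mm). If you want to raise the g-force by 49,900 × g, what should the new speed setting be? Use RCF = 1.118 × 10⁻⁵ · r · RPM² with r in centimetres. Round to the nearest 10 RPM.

N₂ ≈ 19130 RPM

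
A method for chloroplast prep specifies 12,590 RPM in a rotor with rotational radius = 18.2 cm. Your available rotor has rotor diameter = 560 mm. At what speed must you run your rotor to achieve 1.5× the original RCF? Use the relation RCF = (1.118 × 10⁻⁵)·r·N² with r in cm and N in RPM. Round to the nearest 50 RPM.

≈ 12450 RPM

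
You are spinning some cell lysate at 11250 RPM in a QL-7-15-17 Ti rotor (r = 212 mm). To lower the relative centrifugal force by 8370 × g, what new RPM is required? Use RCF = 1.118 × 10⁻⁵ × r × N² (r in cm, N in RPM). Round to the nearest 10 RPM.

r = 212 mm = 21.2 cm
Current RCF = 1.118 × 10⁻⁵ × 21.2 × (11250)² = 1.118 × 10⁻⁵ × 21.2 × 126,562,500 ≈ 29,997.3 × g
Target RCF = 29,997.3 − 8,370 = 21,627.3 × g
N² = 21,627.3 / (23.7016 × 10⁻⁵) = 91,248,270
N ≈ √91,248,270 ≈ 9,552.4

≈ 9550 RPM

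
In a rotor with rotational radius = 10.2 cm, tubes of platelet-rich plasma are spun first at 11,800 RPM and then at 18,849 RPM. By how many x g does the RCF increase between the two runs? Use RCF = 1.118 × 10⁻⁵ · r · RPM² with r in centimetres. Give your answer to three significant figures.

≈ 24600 x g

RCF₁ = 1.118 × 10⁻⁵ × 10.2 × (11800)² = 1.118 × 10⁻⁵ × 10.2 × 139,240,000 ≈ 15,878.4 × g
RCF₂ = 1.118 × 10⁻⁵ × 10.2 × (18849)² = 1.118 × 10⁻⁵ × 10.2 × 355,284,801 ≈ 40,515.3 × g
Increase = 40,515.3 − 15,878.4 = 24,636.9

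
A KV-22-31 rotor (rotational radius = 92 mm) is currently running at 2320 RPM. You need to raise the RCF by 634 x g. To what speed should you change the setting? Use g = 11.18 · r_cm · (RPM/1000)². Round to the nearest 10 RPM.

r = 92 mm = 9.2 cm
Current RCF = 11.18 × 9.2 × (2.32)² = 11.18 × 9.2 × 5.3824 ≈ 553.6 × g
Target RCF = 553.6 + 634 = 1,187.6 × g
(N/1000)² = 1,187.6 / 102.856 = 11.54624
N = 1000 × √11.54624 ≈ 3,398.0

N₂ ≈ 3400 RPM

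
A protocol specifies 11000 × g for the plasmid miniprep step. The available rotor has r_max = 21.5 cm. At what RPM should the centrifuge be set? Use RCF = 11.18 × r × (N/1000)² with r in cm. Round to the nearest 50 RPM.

RCF = 11.18 × r × (N/1000)²
11,000 = 11.18 × 21.5 × (N/1000)²
(N/1000)² = 11,000 / 240.37 = 45.76278
N = 1000 × √45.76278 ≈ 6,764.8

N ≈ 6750 RPM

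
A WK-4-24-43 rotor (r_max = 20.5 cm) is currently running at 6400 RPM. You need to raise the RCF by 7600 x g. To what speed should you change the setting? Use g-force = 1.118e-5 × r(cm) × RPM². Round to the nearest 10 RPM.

N₂ ≈ 8610 RPM

Current RCF = 1.118 × 10⁻⁵ × 20.5 × (6400)² = 1.118 × 10⁻⁵ × 20.5 × 40,960,000 ≈ 9,387.6 × g
Target RCF = 9,387.6 + 7,600 = 16,987.6 × g
N² = 16,987.6 / (22.919 × 10⁻⁵) = 74,120,162
N ≈ √74,120,162 ≈ 8,609.3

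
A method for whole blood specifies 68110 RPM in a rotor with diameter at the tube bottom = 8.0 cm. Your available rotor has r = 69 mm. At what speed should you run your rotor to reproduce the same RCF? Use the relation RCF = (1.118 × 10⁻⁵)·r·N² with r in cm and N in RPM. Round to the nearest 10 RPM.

Original rotor: r = 8.0 / 2 = 4 cm
RCF = 1.118 × 10⁻⁵ × r × N²
RCF_original = 1.118 × 10⁻⁵ × 4 × (68110)² = 1.118 × 10⁻⁵ × 4 × 4,638,972,100 ≈ 207,454.8 × g
Your rotor: r = 69 mm = 6.9 cm
207,454.8 = 1.118 × 10⁻⁵ × 6.9 × N²
N² = 207,454.8 / (7.7142 × 10⁻⁵) = 2,689,258,770
N ≈ √2,689,258,770 ≈ 51,858.1

≈ 51860 RPM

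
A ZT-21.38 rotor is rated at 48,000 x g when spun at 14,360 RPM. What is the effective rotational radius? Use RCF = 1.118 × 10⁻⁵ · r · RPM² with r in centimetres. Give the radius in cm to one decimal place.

r ≈ 20.8 cm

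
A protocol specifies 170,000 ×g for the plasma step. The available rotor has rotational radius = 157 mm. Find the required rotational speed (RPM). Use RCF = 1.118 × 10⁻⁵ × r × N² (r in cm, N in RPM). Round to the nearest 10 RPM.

r = 157 mm = 15.7 cm
RCF = 1.118 × 10⁻⁵ × r × N²
170,000 = 1.118 × 10⁻⁵ × 15.7 × N²
N² = 170,000 / (17.5526 × 10⁻⁵) = 968,517,485
N ≈ √968,517,485 ≈ 31,121.0

N ≈ 31120 RPM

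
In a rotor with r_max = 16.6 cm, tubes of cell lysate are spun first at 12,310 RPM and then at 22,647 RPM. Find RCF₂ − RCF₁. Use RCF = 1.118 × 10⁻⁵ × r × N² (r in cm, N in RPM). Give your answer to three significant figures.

RCF₁ = 1.118 × 10⁻⁵ × 16.6 × (12310)² = 1.118 × 10⁻⁵ × 16.6 × 151,536,100 ≈ 28,123.3 × g
RCF₂ = 1.118 × 10⁻⁵ × 16.6 × (22647)² = 1.118 × 10⁻⁵ × 16.6 × 512,886,609 ≈ 95,185.6 × g
Increase = 95,185.6 − 28,123.3 = 67,062.3

≈ 67100 x g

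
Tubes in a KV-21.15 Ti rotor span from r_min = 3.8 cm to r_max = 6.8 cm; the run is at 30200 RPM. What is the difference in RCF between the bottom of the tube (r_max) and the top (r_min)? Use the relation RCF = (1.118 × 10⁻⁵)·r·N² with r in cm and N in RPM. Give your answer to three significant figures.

ΔRCF = 1.118 × 10⁻⁵ × (r_max − r_min) × N² = 1.118 × 10⁻⁵ × 3.0 × 912,040,000 ≈ 30,589.8

ΔRCF ≈ 30600 × g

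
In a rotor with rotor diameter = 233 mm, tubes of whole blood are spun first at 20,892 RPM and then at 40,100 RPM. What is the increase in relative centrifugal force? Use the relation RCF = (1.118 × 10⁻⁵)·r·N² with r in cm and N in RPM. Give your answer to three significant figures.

r = 233 mm / 2 = 116.5 mm = 11.65 cm
RCF₁ = 1.118 × 10⁻⁵ × 11.65 × (20892)² = 1.118 × 10⁻⁵ × 11.65 × 436,475,664 ≈ 56,849.6 × g
RCF₂ = 1.118 × 10⁻⁵ × 11.65 × (40100)² = 1.118 × 10⁻⁵ × 11.65 × 1,608,010,000 ≈ 209,438.5 × g
Increase = 209,438.5 − 56,849.6 = 152,588.9

153000 x g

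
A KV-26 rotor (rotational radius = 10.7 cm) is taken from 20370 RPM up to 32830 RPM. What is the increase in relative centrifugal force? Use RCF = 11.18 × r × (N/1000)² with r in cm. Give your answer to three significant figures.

79300 x g

RCF₁ = 11.18 × 10.7 × (20.37)² = 11.18 × 10.7 × 414.9369 ≈ 49,637.2 × g
RCF₂ = 11.18 × 10.7 × (32.83)² = 11.18 × 10.7 × 1,077.8089 ≈ 128,934 × g
Increase = 128,934 − 49,637.2 = 79,296.8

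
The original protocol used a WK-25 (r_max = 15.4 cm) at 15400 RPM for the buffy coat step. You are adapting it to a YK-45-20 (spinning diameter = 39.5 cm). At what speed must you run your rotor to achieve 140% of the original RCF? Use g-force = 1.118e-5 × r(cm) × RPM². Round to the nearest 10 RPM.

≈ 16090 RPM

RCF = 1.118 × 10⁻⁵ × r × N²
RCF_original = 1.118 × 10⁻⁵ × 15.4 × (15400)² = 1.118 × 10⁻⁵ × 15.4 × 237,160,000 ≈ 40,832.3 × g
Target RCF = 1.4 × 40,832.3 ≈ 57,165.2 × g
Your rotor: r = 39.5 / 2 = 19.75 cm
57,165.2 = 1.118 × 10⁻⁵ × 19.75 × N²
N² = 57,165.2 / (22.0805 × 10⁻⁵) = 258,894,500
N ≈ √258,894,500 ≈ 16,090.2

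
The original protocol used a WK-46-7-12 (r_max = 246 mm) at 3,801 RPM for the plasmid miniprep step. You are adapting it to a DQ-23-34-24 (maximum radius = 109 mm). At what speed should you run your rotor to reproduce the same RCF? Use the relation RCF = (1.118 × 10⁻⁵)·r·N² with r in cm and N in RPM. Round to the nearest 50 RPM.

Original rotor: r = 246 mm = 24.6 cm
RCF_original = 1.118 × 10⁻⁵ × 24.6 × (3801)² = 1.118 × 10⁻⁵ × 24.6 × 14,447,601 ≈ 3,973.5 × g
Your rotor: r = 109 mm = 10.9 cm
3,973.5 = 1.118 × 10⁻⁵ × 10.9 × N²
N² = 3,973.5 / (12.1862 × 10⁻⁵) = 32,606,555
N ≈ √32,606,555 ≈ 5,710.2

5700 RPM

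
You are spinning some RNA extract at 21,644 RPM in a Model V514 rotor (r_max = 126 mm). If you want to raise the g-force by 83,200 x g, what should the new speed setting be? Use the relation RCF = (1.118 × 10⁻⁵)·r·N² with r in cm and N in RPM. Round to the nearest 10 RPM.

r = 126 mm = 12.6 cm
Current RCF = 1.118 × 10⁻⁵ × 12.6 × (21644)² = 1.118 × 10⁻⁵ × 12.6 × 468,462,736 ≈ 65,991.4 × g
Target RCF = 65,991.4 + 83,200 = 149,191.4 × g
N² = 149,191.4 / (14.0868 × 10⁻⁵) = 1,059,086,521
N ≈ √1,059,086,521 ≈ 32,543.6

N₂ ≈ 32540 RPM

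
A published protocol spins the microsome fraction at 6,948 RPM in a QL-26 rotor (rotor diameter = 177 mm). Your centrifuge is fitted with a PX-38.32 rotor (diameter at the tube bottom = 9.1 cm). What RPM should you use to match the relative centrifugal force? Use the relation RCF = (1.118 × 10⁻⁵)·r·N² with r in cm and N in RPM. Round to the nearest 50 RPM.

Original rotor: r = 177 mm / 2 = 88.5 mm = 8.85 cm
RCF_original = 1.118 × 10⁻⁵ × 8.85 × (6948)² = 1.118 × 10⁻⁵ × 8.85 × 48,274,704 ≈ 4,776.4 × g
Your rotor: r = 9.1 / 2 = 4.55 cm
4,776.4 = 1.118 × 10⁻⁵ × 4.55 × N²
N² = 4,776.4 / (5.0869 × 10⁻⁵) = 93,896,086
N ≈ √93,896,086 ≈ 9,690.0

≈ 9700 RPM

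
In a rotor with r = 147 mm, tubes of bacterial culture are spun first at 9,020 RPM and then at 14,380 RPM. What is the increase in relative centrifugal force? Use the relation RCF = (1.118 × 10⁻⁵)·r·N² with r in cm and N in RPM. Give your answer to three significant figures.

20600 × g

r = 147 mm = 14.7 cm
RCF₁ = 1.118 × 10⁻⁵ × 14.7 × (9020)² = 1.118 × 10⁻⁵ × 14.7 × 81,360,400 ≈ 13,371.3 × g
RCF₂ = 1.118 × 10⁻⁵ × 14.7 × (14380)² = 1.118 × 10⁻⁵ × 14.7 × 206,784,400 ≈ 33,984.2 × g
Increase = 33,984.2 − 13,371.3 = 20,612.9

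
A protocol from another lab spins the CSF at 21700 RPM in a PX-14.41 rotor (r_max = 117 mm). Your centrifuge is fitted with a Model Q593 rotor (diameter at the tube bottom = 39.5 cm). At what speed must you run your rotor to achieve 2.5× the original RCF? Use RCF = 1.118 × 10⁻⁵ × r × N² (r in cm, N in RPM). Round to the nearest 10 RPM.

Original rotor: r = 117 mm = 11.7 cm
RCF = 1.118 × 10⁻⁵ × r × N²
RCF_original = 1.118 × 10⁻⁵ × 11.7 × (21700)² = 1.118 × 10⁻⁵ × 11.7 × 470,890,000 ≈ 61,595.2 × g
Target RCF = 2.5 × 61,595.2 ≈ 153,988 × g
Your rotor: r = 39.5 / 2 = 19.75 cm
153,988 = 1.118 × 10⁻⁵ × 19.75 × N²
N² = 153,988 / (22.0805 × 10⁻⁵) = 697,393,628
N ≈ √697,393,628 ≈ 26,408.2

26410 RPM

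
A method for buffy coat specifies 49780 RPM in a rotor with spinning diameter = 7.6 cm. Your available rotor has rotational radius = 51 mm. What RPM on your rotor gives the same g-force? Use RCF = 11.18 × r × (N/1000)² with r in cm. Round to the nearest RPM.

≈ 42970 RPM

Original rotor: r = 7.6 / 2 = 3.8 cm
RCF_original = 11.18 × 3.8 × (49.78)² = 11.18 × 3.8 × 2,478.0484 ≈ 105,277.4 × g
Your rotor: r = 51 mm = 5.1 cm
105,277.4 = 11.18 × 5.1 × (N/1000)²
(N/1000)² = 105,277.4 / 57.018 = 1846.389
N = 1000 × √1846.389 ≈ 42,969.6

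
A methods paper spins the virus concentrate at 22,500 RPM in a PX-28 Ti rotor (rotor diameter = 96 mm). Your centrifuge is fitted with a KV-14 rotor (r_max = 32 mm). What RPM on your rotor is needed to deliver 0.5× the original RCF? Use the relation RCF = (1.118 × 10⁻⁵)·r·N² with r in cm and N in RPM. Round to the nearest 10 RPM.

≈ 19490 RPM

Original rotor: r = 96 mm / 2 = 48 mm = 4.8 cm
RCF_original = 1.118 × 10⁻⁵ × 4.8 × (22500)² = 1.118 × 10⁻⁵ × 4.8 × 506,250,000 ≈ 27,167.4 × g
Target RCF = 0.5 × 27,167.4 ≈ 13,583.7 × g
Your rotor: r = 32 mm = 3.2 cm
13,583.7 = 1.118 × 10⁻⁵ × 3.2 × N²
N² = 13,583.7 / (3.5776 × 10⁻⁵) = 379,687,500
N ≈ √379,687,500 ≈ 19,485.6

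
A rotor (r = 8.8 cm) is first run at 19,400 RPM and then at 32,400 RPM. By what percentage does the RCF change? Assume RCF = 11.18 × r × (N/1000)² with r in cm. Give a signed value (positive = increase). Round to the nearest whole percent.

RCF ∝ N², so the ratio is (32400/19400)² = (1.670103)² = 2.7892.
Change = 2.7892 − 1 = +1.7892 → +178.9%.

+179%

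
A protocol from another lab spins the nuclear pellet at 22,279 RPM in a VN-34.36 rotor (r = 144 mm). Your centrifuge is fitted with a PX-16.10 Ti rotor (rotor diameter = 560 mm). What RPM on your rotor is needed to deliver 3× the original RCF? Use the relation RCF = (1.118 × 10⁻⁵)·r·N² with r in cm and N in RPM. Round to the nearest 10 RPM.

Original rotor: r = 144 mm = 14.4 cm
RCF_original = 1.118 × 10⁻⁵ × 14.4 × (22279)² = 1.118 × 10⁻⁵ × 14.4 × 496,353,841 ≈ 79,909 × g
Target RCF = 3 × 79,909 ≈ 239,727 × g
Your rotor: r = 560 mm / 2 = 280 mm = 28 cm
239,727 = 1.118 × 10⁻⁵ × 28 × N²
N² = 239,727 / (31.304 × 10⁻⁵) = 765,803,092
N ≈ √765,803,092 ≈ 27,673.1

27670 RPM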